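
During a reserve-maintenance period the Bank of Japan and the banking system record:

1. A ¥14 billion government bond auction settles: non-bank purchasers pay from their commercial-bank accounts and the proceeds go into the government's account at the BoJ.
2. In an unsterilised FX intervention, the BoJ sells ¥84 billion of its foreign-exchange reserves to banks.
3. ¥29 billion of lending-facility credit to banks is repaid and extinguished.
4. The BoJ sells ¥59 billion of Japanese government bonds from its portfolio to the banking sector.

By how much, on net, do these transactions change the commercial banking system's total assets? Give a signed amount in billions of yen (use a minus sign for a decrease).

-¥43 billion

Government account inflow ¥14 billion: bank balance sheets shrink → −¥14B.
FX sale ¥84 billion: just an asset swap on bank balance sheets → 0.
Discount-window repayment ¥29 billion: bank balance sheets shrink → −¥29B.
OMO sale (to banks) ¥59 billion: just an asset swap on bank balance sheets → 0.
Net: −14 + 0 − 29 + 0 = -¥43 billion.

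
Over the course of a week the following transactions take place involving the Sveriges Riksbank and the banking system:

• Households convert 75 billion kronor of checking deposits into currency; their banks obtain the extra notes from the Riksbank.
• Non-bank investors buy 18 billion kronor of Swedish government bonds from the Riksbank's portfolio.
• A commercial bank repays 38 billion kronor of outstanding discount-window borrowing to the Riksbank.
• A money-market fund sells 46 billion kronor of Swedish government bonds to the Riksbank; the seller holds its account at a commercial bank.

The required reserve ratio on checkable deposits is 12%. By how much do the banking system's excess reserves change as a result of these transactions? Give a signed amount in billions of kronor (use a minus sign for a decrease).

-79.36 billion

Currency withdrawal 75 billion kronor: reserves −75B, deposits −75B.
Asset sale (to non-banks) 18 billion kronor: reserves −18B, deposits −18B.
Discount-window repayment 38 billion kronor: reserves −38B, deposits 0.
Asset purchase (from non-banks) 46 billion kronor: reserves +46B, deposits +46B.
Totals: Δreserves = −85B, Δdeposits = −47B.
Δrequired reserves = 12% × −47B = −5.64B.
Δexcess reserves = Δreserves − Δrequired = −85B − (−5.64B) = -79.36 billion.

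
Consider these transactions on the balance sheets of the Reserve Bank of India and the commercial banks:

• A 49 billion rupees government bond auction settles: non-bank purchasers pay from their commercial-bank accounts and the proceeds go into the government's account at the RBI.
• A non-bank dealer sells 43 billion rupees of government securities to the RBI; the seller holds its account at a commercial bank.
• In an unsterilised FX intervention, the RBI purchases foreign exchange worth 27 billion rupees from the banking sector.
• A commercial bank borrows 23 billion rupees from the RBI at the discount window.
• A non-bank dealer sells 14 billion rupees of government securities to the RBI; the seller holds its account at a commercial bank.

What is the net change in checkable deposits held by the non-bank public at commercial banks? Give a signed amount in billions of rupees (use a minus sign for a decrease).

+8 billion

Government account inflow 49 billion rupees: non-bank counterparties' bank balances fall → −49B.
Asset purchase (from non-banks) 43 billion rupees: non-bank counterparties' bank balances rise → +43B.
FX purchase 27 billion rupees: the counterparty is a bank, so public deposits are unchanged → 0.
Discount-window loan 23 billion rupees: the counterparty is a bank, so public deposits are unchanged → 0.
Asset purchase (from non-banks) 14 billion rupees: non-bank counterparties' bank balances rise → +14B.
Net: −49 + 43 + 0 + 0 + 14 = +8 billion.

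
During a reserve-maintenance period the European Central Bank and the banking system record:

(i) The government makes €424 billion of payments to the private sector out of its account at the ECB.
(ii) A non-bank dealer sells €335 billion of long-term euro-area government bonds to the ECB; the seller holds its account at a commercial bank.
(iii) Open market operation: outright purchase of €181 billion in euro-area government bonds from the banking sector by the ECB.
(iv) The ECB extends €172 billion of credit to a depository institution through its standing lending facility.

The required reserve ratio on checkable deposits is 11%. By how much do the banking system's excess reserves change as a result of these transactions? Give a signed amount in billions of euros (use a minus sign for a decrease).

Government spending €424 billion: reserves +€424B, deposits +€424B.
Asset purchase (from non-banks) €335 billion: reserves +€335B, deposits +€335B.
OMO purchase (from banks) €181 billion: reserves +€181B, deposits 0.
Discount-window loan €172 billion: reserves +€172B, deposits 0.
Totals: Δreserves = +€1112B, Δdeposits = +€759B.
Δrequired reserves = 11% × +€759B = +€83.49B.
Δexcess reserves = Δreserves − Δrequired = +€1112B − (+€83.49B) = +€1028.51 billion.

+€1028.51 billion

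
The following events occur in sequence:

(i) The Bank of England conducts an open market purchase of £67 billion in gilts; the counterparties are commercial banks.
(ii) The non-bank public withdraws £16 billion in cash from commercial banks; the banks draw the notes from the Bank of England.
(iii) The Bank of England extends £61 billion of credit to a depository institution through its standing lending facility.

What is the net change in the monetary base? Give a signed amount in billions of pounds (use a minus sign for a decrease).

+£128 billion

Bank of England balance sheet:
  Assets:      Securities +£67B, Loans to banks +£61B
  Liabilities: Bank reserves +£112B, Currency in circulation +£16B
Commercial banking system:
  Assets:      Reserves at CB +£112B, Securities −£67B
  Liabilities: Checkable deposits −£16B, Borrowings from CB +£61B
Monetary base = currency + reserves: +£16B + (+£112B) = +£128 billion.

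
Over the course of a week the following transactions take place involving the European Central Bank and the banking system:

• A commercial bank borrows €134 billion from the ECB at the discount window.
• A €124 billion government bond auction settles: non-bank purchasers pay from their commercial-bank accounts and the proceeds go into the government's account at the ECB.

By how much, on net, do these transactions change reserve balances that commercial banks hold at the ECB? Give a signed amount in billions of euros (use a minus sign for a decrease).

+€10 billion

Discount-window loan €134 billion: the loan is credited to the bank's reserve account → +€134B.
Government account inflow €124 billion: funds move from bank reserves into the government account → −€124B.
Net: 134 − 124 = +€10 billion.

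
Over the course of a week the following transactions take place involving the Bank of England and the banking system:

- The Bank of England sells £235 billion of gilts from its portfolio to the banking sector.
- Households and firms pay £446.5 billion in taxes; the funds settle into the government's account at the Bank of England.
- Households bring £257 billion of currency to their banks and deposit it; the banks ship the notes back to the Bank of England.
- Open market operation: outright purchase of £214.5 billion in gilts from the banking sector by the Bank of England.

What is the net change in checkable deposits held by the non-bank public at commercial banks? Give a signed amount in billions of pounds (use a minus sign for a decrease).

-£189.5 billion

Bank of England balance sheet:
  Assets:      Securities −£20.5B
  Liabilities: Bank reserves −£210B, Currency in circulation −£257B, Government deposits +£446.5B
Commercial banking system:
  Assets:      Reserves at CB −£210B, Securities +£20.5B
  Liabilities: Checkable deposits −£189.5B
So the change in checkable deposits held by the non-bank public at commercial banks is -£189.5 billion.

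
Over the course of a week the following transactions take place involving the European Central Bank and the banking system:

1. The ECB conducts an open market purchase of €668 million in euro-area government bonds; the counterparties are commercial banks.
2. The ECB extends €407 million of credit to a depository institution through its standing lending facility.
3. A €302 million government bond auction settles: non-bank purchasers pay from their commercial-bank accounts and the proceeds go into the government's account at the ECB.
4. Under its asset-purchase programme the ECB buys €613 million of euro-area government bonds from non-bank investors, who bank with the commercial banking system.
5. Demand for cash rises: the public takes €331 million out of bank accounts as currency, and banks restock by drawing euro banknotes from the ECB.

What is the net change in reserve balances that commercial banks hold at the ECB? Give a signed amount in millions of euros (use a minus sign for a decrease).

+€1055 million

ECB balance sheet:
  Assets:      Securities +€1281M, Loans to banks +€407M
  Liabilities: Bank reserves +€1055M, Currency in circulation +€331M, Government deposits +€302M
So the change in reserve balances that commercial banks hold at the ECB is +€1055 million.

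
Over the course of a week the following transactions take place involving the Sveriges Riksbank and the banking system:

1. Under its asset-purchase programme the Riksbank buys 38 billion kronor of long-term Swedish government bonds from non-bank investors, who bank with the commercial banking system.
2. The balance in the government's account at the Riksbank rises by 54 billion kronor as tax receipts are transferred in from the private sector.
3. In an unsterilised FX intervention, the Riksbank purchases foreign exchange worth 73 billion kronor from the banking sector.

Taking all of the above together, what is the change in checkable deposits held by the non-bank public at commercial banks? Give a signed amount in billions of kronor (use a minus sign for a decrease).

-16 billion

Riksbank balance sheet:
  Assets:      Securities +38B, Foreign assets +73B
  Liabilities: Bank reserves +57B, Government deposits +54B
Commercial banking system:
  Assets:      Reserves at CB +57B, Foreign assets −73B
  Liabilities: Checkable deposits −16B
So the change in checkable deposits held by the non-bank public at commercial banks is -16 billion.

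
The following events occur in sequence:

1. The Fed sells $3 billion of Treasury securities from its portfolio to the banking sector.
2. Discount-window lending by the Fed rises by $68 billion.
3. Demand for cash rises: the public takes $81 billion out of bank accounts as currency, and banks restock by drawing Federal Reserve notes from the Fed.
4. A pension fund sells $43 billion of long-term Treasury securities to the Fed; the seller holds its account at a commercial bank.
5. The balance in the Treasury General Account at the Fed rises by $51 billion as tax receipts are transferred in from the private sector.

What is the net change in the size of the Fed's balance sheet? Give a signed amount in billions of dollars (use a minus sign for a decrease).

+$108 billion

Fed balance sheet:
  Assets:      Securities +$40B, Loans to banks +$68B
  Liabilities: Bank reserves −$24B, Currency in circulation +$81B, Government deposits +$51B
Change in total Fed assets = +$108 billion.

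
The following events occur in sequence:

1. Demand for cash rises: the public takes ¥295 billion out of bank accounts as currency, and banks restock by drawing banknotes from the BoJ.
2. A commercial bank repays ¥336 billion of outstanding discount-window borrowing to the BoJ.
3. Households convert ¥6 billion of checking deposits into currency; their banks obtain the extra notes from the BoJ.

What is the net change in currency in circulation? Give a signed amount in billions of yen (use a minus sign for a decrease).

Currency withdrawal ¥295 billion: notes leave the central bank → +¥295B.
Discount-window repayment ¥336 billion: no currency enters or leaves circulation → 0.
Currency withdrawal ¥6 billion: notes leave the central bank → +¥6B.
Net: 295 + 0 + 6 = +¥301 billion.

+¥301 billion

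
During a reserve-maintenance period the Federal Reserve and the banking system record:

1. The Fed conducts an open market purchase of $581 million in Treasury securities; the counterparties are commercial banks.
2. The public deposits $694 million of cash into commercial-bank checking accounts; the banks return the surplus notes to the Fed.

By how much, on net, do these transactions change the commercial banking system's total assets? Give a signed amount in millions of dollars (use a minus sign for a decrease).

OMO purchase (from banks) $581 million: just an asset swap on bank balance sheets → 0.
Currency deposit $694 million: bank balance sheets expand → +$694M.
Net: 0 + 694 = +$694 million.

+$694 million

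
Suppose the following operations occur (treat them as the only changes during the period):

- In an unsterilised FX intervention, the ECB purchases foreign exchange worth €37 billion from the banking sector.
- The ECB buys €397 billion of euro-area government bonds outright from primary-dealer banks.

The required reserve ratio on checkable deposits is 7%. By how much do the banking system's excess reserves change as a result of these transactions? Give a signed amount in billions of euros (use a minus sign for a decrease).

FX purchase €37 billion: reserves +€37B, deposits 0.
OMO purchase (from banks) €397 billion: reserves +€397B, deposits 0.
Totals: Δreserves = +€434B, Δdeposits = 0.
Δrequired reserves = 7% × 0 = 0.
Δexcess reserves = Δreserves − Δrequired = +€434B − (0) = +€434 billion.

+€434 billion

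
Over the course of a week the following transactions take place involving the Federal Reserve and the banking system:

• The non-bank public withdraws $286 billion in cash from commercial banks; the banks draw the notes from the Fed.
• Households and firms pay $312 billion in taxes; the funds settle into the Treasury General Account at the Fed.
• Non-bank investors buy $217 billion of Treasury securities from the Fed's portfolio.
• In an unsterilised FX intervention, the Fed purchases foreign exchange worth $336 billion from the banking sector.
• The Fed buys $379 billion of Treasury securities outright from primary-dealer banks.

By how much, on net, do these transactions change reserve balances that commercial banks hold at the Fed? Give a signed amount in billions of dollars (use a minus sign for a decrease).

Currency withdrawal $286 billion: banks swap reserves for currency → −$286B.
Government account inflow $312 billion: funds move from bank reserves into the government account → −$312B.
Asset sale (to non-banks) $217 billion: the non-bank buyers' banks settle from reserves → −$217B.
FX purchase $336 billion: the Fed pays by crediting reserve accounts → +$336B.
OMO purchase (from banks) $379 billion: the Fed pays by crediting reserve accounts → +$379B.
Net: −286 − 312 − 217 + 336 + 379 = -$100 billion.

-$100 billion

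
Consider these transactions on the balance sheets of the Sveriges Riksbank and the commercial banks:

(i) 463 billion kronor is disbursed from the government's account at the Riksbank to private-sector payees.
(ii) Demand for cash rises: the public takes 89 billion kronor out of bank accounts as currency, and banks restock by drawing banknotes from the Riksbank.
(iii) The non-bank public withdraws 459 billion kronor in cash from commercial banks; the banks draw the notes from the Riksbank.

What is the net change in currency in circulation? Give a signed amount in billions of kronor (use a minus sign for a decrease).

+548 billion

Riksbank balance sheet:
  Assets:      no change
  Liabilities: Bank reserves −85B, Currency in circulation +548B, Government deposits −463B
So the change in currency in circulation is +548 billion.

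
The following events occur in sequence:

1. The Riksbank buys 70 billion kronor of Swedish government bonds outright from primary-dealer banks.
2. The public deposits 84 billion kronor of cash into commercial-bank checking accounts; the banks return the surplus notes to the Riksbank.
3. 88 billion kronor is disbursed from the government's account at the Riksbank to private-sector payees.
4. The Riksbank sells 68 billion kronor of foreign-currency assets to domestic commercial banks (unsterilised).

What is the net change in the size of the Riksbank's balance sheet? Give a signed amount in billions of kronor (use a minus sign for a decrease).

OMO purchase (from banks) 70 billion kronor: a Riksbank asset is acquired → +70B.
Currency deposit 84 billion kronor: only the composition of liabilities changes → 0.
Government spending 88 billion kronor: only the composition of liabilities changes → 0.
FX sale 68 billion kronor: a Riksbank asset is shed → −68B.
Net: 70 + 0 + 0 − 68 = +2 billion.

+2 billion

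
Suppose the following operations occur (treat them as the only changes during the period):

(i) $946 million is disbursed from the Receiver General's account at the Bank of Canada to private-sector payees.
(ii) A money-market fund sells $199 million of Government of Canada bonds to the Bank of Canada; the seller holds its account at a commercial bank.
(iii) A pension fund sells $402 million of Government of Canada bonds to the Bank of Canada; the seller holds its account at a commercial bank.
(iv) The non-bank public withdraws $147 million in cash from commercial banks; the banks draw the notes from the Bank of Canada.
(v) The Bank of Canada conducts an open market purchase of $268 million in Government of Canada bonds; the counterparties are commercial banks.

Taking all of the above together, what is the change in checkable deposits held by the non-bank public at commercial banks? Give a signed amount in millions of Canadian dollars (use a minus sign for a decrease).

Government spending $946 million: non-bank counterparties' bank balances rise → +$946M.
Asset purchase (from non-banks) $199 million: non-bank counterparties' bank balances rise → +$199M.
Asset purchase (from non-banks) $402 million: non-bank counterparties' bank balances rise → +$402M.
Currency withdrawal $147 million: non-bank counterparties' bank balances fall → −$147M.
OMO purchase (from banks) $268 million: the counterparty is a bank, so public deposits are unchanged → 0.
Net: 946 + 199 + 402 − 147 + 0 = +$1400 million.

+$1400 million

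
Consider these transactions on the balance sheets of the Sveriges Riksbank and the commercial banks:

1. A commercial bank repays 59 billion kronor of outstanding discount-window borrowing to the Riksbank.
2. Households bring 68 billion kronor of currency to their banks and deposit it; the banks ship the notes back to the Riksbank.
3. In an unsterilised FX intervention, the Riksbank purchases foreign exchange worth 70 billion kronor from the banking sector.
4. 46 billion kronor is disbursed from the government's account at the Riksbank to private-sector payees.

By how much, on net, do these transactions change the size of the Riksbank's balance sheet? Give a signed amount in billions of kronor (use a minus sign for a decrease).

+11 billion

Discount-window repayment 59 billion kronor: a Riksbank asset is shed → −59B.
Currency deposit 68 billion kronor: only the composition of liabilities changes → 0.
FX purchase 70 billion kronor: a Riksbank asset is acquired → +70B.
Government spending 46 billion kronor: only the composition of liabilities changes → 0.
Net: −59 + 0 + 70 + 0 = +11 billion.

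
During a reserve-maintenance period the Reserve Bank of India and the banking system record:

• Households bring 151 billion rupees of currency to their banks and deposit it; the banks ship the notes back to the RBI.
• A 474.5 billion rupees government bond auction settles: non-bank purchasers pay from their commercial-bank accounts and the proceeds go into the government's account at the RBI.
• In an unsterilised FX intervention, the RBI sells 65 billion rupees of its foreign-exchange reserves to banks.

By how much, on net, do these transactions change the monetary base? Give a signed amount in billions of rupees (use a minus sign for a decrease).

-539.5 billion

RBI balance sheet:
  Assets:      Foreign assets −65B
  Liabilities: Bank reserves −388.5B, Currency in circulation −151B, Government deposits +474.5B
Commercial banking system:
  Assets:      Reserves at CB −388.5B, Foreign assets +65B
  Liabilities: Checkable deposits −323.5B
Monetary base = currency + reserves: −151B + (−388.5B) = -539.5 billion.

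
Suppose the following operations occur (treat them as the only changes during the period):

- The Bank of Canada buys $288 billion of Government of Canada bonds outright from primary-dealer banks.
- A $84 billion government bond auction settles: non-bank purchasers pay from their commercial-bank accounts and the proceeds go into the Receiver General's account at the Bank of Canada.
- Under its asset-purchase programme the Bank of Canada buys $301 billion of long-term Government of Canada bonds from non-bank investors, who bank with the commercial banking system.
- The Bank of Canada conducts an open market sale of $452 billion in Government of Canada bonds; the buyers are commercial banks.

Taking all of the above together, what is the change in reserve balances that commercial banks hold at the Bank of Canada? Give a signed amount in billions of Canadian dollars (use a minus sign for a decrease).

Bank of Canada balance sheet:
  Assets:      Securities +$137B
  Liabilities: Bank reserves +$53B, Government deposits +$84B
Commercial banking system:
  Assets:      Reserves at CB +$53B, Securities +$164B
  Liabilities: Checkable deposits +$217B
So the change in reserve balances that commercial banks hold at the Bank of Canada is +$53 billion.

+$53 billion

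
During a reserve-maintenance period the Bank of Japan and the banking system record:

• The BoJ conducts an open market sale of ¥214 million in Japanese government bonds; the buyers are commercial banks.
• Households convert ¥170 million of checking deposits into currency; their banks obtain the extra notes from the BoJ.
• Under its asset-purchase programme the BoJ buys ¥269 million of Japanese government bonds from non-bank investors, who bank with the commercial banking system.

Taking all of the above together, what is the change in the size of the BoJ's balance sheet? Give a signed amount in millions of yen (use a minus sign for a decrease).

BoJ balance sheet:
  Assets:      Securities +¥55M
  Liabilities: Bank reserves −¥115M, Currency in circulation +¥170M
Commercial banking system:
  Assets:      Reserves at CB −¥115M, Securities +¥214M
  Liabilities: Checkable deposits +¥99M
Change in total BoJ assets = +¥55 million.

+¥55 million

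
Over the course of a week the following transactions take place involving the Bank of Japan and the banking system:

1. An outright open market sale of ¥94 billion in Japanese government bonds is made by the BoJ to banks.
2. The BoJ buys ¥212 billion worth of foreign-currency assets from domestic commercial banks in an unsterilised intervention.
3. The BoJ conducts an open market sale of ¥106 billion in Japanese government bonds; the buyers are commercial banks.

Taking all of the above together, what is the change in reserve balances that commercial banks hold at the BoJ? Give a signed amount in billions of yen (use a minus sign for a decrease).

+¥12 billion

OMO sale (to banks) ¥94 billion: the buying banks pay out of their reserve balances → −¥94B.
FX purchase ¥212 billion: the BoJ pays by crediting reserve accounts → +¥212B.
OMO sale (to banks) ¥106 billion: the buying banks pay out of their reserve balances → −¥106B.
Net: −94 + 212 − 106 = +¥12 billion.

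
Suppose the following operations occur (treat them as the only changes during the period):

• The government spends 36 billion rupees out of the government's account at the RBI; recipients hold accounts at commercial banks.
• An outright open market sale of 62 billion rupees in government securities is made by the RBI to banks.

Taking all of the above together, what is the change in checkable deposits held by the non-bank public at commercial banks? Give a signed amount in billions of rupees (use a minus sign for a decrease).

RBI balance sheet:
  Assets:      Securities −62B
  Liabilities: Bank reserves −26B, Government deposits −36B
Commercial banking system:
  Assets:      Reserves at CB −26B, Securities +62B
  Liabilities: Checkable deposits +36B
So the change in checkable deposits held by the non-bank public at commercial banks is +36 billion.

+36 billion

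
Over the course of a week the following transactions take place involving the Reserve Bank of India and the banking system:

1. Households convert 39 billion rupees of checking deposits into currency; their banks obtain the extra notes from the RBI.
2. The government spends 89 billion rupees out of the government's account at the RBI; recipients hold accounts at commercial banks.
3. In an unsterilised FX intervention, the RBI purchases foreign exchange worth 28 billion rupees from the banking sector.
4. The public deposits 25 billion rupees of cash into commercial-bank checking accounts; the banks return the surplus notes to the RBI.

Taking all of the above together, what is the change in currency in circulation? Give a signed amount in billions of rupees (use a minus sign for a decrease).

Currency withdrawal 39 billion rupees: notes leave the central bank → +39B.
Government spending 89 billion rupees: no currency enters or leaves circulation → 0.
FX purchase 28 billion rupees: no currency enters or leaves circulation → 0.
Currency deposit 25 billion rupees: notes return to the central bank → −25B.
Net: 39 + 0 + 0 − 25 = +14 billion.

+14 billion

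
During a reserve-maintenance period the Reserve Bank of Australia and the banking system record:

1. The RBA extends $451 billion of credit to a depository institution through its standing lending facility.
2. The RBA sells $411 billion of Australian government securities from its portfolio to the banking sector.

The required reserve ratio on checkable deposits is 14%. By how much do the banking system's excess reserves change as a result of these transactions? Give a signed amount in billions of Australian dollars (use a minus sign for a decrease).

Discount-window loan $451 billion: reserves +$451B, deposits 0.
OMO sale (to banks) $411 billion: reserves −$411B, deposits 0.
Totals: Δreserves = +$40B, Δdeposits = 0.
Δrequired reserves = 14% × 0 = 0.
Δexcess reserves = Δreserves − Δrequired = +$40B − (0) = +$40 billion.

+$40 billion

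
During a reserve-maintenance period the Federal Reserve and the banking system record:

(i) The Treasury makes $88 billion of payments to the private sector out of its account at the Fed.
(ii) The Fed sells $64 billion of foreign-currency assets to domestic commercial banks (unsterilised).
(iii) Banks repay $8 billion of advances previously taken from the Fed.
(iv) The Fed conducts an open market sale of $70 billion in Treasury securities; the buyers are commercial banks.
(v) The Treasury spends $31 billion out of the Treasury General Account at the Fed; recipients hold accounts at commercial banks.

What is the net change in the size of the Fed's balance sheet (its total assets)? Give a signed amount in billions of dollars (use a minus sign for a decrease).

Fed balance sheet:
  Assets:      Securities −$70B, Loans to banks −$8B, Foreign assets −$64B
  Liabilities: Bank reserves −$23B, Government deposits −$119B
Commercial banking system:
  Assets:      Reserves at CB −$23B, Securities +$70B, Foreign assets +$64B
  Liabilities: Checkable deposits +$119B, Borrowings from CB −$8B
Change in total Fed assets = -$142 billion.

-$142 billion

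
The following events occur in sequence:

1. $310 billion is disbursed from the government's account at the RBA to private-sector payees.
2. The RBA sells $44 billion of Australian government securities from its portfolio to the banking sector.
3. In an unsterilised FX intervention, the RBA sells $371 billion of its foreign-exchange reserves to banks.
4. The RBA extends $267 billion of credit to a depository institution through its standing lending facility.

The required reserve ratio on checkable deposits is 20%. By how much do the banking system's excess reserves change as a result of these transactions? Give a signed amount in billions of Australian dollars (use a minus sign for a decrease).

Government spending $310 billion: reserves +$310B, deposits +$310B.
OMO sale (to banks) $44 billion: reserves −$44B, deposits 0.
FX sale $371 billion: reserves −$371B, deposits 0.
Discount-window loan $267 billion: reserves +$267B, deposits 0.
Totals: Δreserves = +$162B, Δdeposits = +$310B.
Δrequired reserves = 20% × +$310B = +$62B.
Δexcess reserves = Δreserves − Δrequired = +$162B − (+$62B) = +$100 billion.

+$100 billion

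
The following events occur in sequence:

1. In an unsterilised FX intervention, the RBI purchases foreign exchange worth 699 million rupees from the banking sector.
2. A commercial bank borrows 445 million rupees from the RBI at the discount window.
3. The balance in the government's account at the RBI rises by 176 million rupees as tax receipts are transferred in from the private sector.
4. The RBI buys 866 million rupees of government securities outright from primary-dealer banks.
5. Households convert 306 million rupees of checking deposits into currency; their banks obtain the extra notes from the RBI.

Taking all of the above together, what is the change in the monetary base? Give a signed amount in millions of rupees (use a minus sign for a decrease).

RBI balance sheet:
  Assets:      Securities +866M, Loans to banks +445M, Foreign assets +699M
  Liabilities: Bank reserves +1528M, Currency in circulation +306M, Government deposits +176M
Monetary base = currency + reserves: +306M + (+1528M) = +1834 million.

+1834 million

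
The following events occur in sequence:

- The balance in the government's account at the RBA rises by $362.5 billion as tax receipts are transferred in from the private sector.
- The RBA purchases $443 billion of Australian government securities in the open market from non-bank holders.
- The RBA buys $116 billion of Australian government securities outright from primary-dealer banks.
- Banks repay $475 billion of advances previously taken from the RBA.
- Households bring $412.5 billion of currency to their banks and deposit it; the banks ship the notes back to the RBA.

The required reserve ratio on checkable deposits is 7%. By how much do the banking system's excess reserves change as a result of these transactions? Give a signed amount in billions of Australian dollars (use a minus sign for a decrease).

Government account inflow $362.5 billion: reserves −$362.5B, deposits −$362.5B.
Asset purchase (from non-banks) $443 billion: reserves +$443B, deposits +$443B.
OMO purchase (from banks) $116 billion: reserves +$116B, deposits 0.
Discount-window repayment $475 billion: reserves −$475B, deposits 0.
Currency deposit $412.5 billion: reserves +$412.5B, deposits +$412.5B.
Totals: Δreserves = +$134B, Δdeposits = +$493B.
Δrequired reserves = 7% × +$493B = +$34.51B.
Δexcess reserves = Δreserves − Δrequired = +$134B − (+$34.51B) = +$99.49 billion.

+$99.49 billion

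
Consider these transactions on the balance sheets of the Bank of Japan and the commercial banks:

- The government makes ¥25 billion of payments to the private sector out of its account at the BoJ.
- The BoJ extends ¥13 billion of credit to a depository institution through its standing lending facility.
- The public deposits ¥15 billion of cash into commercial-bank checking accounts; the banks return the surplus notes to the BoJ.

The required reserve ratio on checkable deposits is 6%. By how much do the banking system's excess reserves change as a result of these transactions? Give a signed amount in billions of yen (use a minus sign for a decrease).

Government spending ¥25 billion: reserves +¥25B, deposits +¥25B.
Discount-window loan ¥13 billion: reserves +¥13B, deposits 0.
Currency deposit ¥15 billion: reserves +¥15B, deposits +¥15B.
Totals: Δreserves = +¥53B, Δdeposits = +¥40B.
Δrequired reserves = 6% × +¥40B = +¥2.4B.
Δexcess reserves = Δreserves − Δrequired = +¥53B − (+¥2.4B) = +¥50.6 billion.

+¥50.6 billion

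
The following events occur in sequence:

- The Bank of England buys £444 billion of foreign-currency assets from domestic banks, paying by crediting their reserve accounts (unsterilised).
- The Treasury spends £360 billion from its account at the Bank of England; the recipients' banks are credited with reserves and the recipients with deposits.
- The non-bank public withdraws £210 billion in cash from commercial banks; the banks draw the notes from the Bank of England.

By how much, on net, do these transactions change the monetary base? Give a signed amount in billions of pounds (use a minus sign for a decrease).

Bank of England balance sheet:
  Assets:      Foreign assets +£444B
  Liabilities: Bank reserves +£594B, Currency in circulation +£210B, Government deposits −£360B
Commercial banking system:
  Assets:      Reserves at CB +£594B, Foreign assets −£444B
  Liabilities: Checkable deposits +£150B
Monetary base = currency + reserves: +£210B + (+£594B) = +£804 billion.

+£804 billion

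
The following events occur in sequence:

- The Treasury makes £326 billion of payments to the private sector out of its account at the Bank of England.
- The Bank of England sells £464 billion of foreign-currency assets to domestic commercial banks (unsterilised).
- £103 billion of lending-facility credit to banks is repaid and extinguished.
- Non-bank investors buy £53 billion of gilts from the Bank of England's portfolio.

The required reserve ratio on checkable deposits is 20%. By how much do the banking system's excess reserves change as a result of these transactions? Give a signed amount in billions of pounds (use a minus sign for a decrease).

Government spending £326 billion: reserves +£326B, deposits +£326B.
FX sale £464 billion: reserves −£464B, deposits 0.
Discount-window repayment £103 billion: reserves −£103B, deposits 0.
Asset sale (to non-banks) £53 billion: reserves −£53B, deposits −£53B.
Totals: Δreserves = −£294B, Δdeposits = +£273B.
Δrequired reserves = 20% × +£273B = +£54.6B.
Δexcess reserves = Δreserves − Δrequired = −£294B − (+£54.6B) = -£348.6 billion.

-£348.6 billion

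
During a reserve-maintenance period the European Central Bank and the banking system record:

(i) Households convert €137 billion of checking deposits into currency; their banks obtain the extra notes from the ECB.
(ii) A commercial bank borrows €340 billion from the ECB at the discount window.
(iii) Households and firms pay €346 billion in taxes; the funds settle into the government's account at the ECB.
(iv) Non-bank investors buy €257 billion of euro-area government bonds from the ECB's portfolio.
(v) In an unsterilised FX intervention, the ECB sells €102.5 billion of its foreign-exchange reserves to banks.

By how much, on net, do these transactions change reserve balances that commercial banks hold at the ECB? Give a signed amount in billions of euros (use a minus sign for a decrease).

ECB balance sheet:
  Assets:      Securities −€257B, Loans to banks +€340B, Foreign assets −€102.5B
  Liabilities: Bank reserves −€502.5B, Currency in circulation +€137B, Government deposits +€346B
So the change in reserve balances that commercial banks hold at the ECB is -€502.5 billion.

-€502.5 billion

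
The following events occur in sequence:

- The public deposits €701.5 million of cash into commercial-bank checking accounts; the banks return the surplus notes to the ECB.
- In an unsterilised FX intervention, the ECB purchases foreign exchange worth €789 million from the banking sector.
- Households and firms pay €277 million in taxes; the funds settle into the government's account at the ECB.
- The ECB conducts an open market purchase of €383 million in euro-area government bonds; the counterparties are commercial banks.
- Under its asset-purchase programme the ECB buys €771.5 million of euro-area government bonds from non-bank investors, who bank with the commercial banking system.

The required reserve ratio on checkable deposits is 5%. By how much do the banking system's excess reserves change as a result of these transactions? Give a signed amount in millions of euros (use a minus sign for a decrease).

+€2308.2 million

Currency deposit €701.5 million: reserves +€701.5M, deposits +€701.5M.
FX purchase €789 million: reserves +€789M, deposits 0.
Government account inflow €277 million: reserves −€277M, deposits −€277M.
OMO purchase (from banks) €383 million: reserves +€383M, deposits 0.
Asset purchase (from non-banks) €771.5 million: reserves +€771.5M, deposits +€771.5M.
Totals: Δreserves = +€2368M, Δdeposits = +€1196M.
Δrequired reserves = 5% × +€1196M = +€59.8M.
Δexcess reserves = Δreserves − Δrequired = +€2368M − (+€59.8M) = +€2308.2 million.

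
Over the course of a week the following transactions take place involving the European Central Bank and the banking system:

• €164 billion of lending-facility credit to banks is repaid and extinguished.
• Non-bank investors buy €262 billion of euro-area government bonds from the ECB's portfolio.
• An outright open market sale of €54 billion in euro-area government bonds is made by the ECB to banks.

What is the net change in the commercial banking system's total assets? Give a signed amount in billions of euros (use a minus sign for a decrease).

-€426 billion

Discount-window repayment €164 billion: bank balance sheets shrink → −€164B.
Asset sale (to non-banks) €262 billion: bank balance sheets shrink → −€262B.
OMO sale (to banks) €54 billion: just an asset swap on bank balance sheets → 0.
Net: −164 − 262 + 0 = -€426 billion.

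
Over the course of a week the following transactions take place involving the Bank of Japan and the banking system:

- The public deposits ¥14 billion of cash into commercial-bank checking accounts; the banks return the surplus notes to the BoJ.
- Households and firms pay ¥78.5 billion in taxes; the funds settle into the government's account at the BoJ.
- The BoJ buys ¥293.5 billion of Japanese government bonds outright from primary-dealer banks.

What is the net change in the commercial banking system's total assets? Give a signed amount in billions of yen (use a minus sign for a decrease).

-¥64.5 billion

BoJ balance sheet:
  Assets:      Securities +¥293.5B
  Liabilities: Bank reserves +¥229B, Currency in circulation −¥14B, Government deposits +¥78.5B
Commercial banking system:
  Assets:      Reserves at CB +¥229B, Securities −¥293.5B
  Liabilities: Checkable deposits −¥64.5B
Change in total bank assets = -¥64.5 billion.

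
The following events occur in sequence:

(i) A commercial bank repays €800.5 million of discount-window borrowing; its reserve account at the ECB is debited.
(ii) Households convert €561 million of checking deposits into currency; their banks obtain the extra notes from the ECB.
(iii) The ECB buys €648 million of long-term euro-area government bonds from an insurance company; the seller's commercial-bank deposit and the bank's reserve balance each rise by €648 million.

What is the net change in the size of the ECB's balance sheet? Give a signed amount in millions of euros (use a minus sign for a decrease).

-€152.5 million

Discount-window repayment €800.5 million: an ECB asset is shed → −€800.5M.
Currency withdrawal €561 million: only the composition of liabilities changes → 0.
Asset purchase (from non-banks) €648 million: an ECB asset is acquired → +€648M.
Net: −800.5 + 0 + 648 = -€152.5 million.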